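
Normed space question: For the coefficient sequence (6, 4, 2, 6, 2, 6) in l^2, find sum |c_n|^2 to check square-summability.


sum |c_n|^2 = 6^2 + 4^2 + 2^2 + 6^2 + 2^2 + 6^2
= 36 + 16 + 4 + 36 + 4 + 36
= 132

132


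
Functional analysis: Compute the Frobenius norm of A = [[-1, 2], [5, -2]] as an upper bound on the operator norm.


||A||_F^2 = sum a_ij^2
= (-1)^2 + 2^2 + 5^2 + (-2)^2
= 1 + 4 + 25 + 4 = 34
||A||_F = sqrt(34) = 5.8310

5.8310


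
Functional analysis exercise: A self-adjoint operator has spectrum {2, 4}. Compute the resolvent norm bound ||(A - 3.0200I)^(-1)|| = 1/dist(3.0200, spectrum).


dist(3.0200, {2, 4}) = min(|3.0200 - 2|, |3.0200 - 4|)
= min(1.0200, 0.9800) = 0.9800
Resolvent bound = 1/0.9800 = 1.0204

1.0204


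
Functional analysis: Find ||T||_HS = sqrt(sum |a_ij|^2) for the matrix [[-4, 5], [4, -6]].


The Hilbert-Schmidt norm is sqrt(sum of squares of all entries).
Sum of squares = (-4)^2 + 5^2 + 4^2 + (-6)^2
= 16 + 25 + 16 + 36 = 93
||T||_HS = sqrt(93) = 9.6437

9.6437


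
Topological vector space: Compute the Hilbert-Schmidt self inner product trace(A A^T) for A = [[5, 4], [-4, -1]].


trace(A * A^T) = sum of squares of all entries
= 5^2 + 4^2 + (-4)^2 + (-1)^2
= 25 + 16 + 16 + 1
= 58

58


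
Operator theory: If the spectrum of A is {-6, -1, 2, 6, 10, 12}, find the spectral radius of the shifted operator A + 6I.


Spectrum of A + 6I = {0, 5, 8, 12, 16, 18}
Spectral radius = max |lambda| over the shifted spectrum
= max(0, 5, 8, 12, 16, 18) = 18

18


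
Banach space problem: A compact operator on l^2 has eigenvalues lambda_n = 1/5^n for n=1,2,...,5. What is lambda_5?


The eigenvalue formula gives lambda_5 = 1/5^5
= 1/3125
= 3.2000e-04

3.2000e-04


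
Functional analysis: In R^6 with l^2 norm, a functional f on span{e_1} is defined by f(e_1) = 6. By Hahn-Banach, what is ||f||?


The norm of f is given by ||f|| = sup_{||x||=1} |f(x)|.
On span{e_1}, ||e_1|| = 1, so ||f|| = |f(e_1)| / ||e_1||
= |6| / 1 = 6.0000

6.0000


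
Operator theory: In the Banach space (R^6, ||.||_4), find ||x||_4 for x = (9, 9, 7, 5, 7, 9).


The l^4 norm = (sum |x_i|^4)^(1/4)
Sum of 4th powers = 6561 + 6561 + 2401 + 625 + 2401 + 6561 = 25110
||x||_4 = (25110)^(1/4) = 12.5881

12.5881


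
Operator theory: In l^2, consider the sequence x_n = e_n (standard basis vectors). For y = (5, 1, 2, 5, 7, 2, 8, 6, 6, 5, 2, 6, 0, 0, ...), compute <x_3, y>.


x_3 = e_3 is the standard basis vector with 1 in position 3.
<x_3, y> = y_3 = 2
As n -> infinity, <x_n, y> -> 0, confirming weak convergence of (x_n) to 0.

2


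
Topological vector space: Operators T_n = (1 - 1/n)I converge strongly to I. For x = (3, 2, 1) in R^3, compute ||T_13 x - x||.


T_13 x - x = (1 - 1/13)x - x = -x/13
||x|| = sqrt(14) = 3.7417
||T_13 x - x|| = ||x||/13 = 3.7417/13 = 0.2878

0.2878


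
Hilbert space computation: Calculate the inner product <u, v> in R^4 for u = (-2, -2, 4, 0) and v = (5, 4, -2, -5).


Computing the standard inner product <u, v> = sum u_i * v_i
= -2*5 + -2*4 + 4*-2 + 0*-5
= -10 + -8 + -8 + 0
= -26

-26


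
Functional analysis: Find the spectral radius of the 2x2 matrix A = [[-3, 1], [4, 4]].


For a 2x2 matrix, eigenvalues satisfy lambda^2 - (trace)*lambda + det = 0
trace = -3 + 4 = 1
det = -3*4 - 1*4 = -16
discriminant = 1^2 - 4*(-16) = 65
spectral radius = max |eigenvalue| = 4.5311

4.5311


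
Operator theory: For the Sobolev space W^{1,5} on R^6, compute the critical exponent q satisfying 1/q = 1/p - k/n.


Using the Sobolev embedding formula: 1/q = 1/p - k/n
1/q = 1/5 - 1/6 = 1/30
q = 1/(1/30) = 30

30.0000


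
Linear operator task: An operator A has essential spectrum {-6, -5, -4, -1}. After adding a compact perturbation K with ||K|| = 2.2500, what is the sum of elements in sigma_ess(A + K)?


By Weyl's theorem, the essential spectrum is invariant under compact perturbations.
sigma_ess(A + K) = sigma_ess(A) = {-6, -5, -4, -1}
Sum = -6 + -5 + -4 + -1 = -16

-16


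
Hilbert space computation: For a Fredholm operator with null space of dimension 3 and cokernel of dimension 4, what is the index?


The Fredholm index is defined as ind(T) = dim(ker T) - dim(coker T)
= 3 - 4
= -1

-1


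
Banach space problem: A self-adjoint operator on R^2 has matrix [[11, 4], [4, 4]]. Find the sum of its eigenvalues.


For a self-adjoint (symmetric) matrix, the eigenvalues are real.
The sum of eigenvalues equals the trace of the matrix.
trace = 11 + 4 = 15

15


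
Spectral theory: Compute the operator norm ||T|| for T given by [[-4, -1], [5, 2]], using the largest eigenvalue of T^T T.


A^T A = [[41, 14], [14, 5]]
trace(A^T A) = 46, det(A^T A) = 9
discriminant = 46^2 - 4*9 = 2080
Largest eigenvalue of A^T A = (trace + sqrt(disc))/2 = 45.8035
||T|| = sqrt(45.8035) = 6.7678

6.7678


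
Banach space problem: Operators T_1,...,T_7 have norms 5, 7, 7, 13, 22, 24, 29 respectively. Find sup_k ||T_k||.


By the Uniform Boundedness Principle, the supremum of norms is finite.
sup_k ||T_k|| = max(5, 7, 7, 13, 22, 24, 29) = 29

29


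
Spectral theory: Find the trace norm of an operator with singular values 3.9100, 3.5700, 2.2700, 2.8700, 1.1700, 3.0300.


The nuclear norm is the sum of all singular values.
||T||_1 = 3.9100 + 3.5700 + 2.2700 + 2.8700 + 1.1700 + 3.0300
= 16.8200

16.8200


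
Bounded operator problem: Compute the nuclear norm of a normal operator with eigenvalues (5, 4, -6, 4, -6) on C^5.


For a normal operator, singular values equal |eigenvalues|.
Trace norm = sum |lambda_i| = 5 + 4 + 6 + 4 + 6
= 25

25


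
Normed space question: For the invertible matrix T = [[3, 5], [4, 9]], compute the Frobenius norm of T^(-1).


det(T) = 3*9 - 5*4 = 7
T^(-1) = (1/7) * [[9, -5], [-4, 3]] = [[1.2857, -0.7143], [-0.5714, 0.4286]]
||T^(-1)||_F^2 = 1.2857^2 + (-0.7143)^2 + (-0.5714)^2 + 0.4286^2 = 2.6735
||T^(-1)||_F = sqrt(2.6735) = 1.6351

1.6351


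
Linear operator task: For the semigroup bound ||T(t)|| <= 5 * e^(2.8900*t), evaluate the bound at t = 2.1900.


||T(2.1900)|| <= 5 * exp(2.8900 * 2.1900)
= 5 * exp(6.3291)
= 5 * 560.6518
= 2803.2589

2803.2589


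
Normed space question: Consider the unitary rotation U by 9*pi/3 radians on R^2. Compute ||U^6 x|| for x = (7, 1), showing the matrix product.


U is a rotation by theta = 9*pi/3
U^6 = rotation by 6*theta = 54*pi/3 = 0*pi/3 (mod 2*pi)
cos(0*pi/3) = 1.0000, sin(0*pi/3) = 0.0000
U^6 x = (1.0000 * 7 - 0.0000 * 1, 0.0000 * 7 + 1.0000 * 1)
= (7.0000, 1.0000)
||U^6 x|| = sqrt(7.0000^2 + 1.0000^2) = sqrt(50.0000) = 7.0711

7.0711


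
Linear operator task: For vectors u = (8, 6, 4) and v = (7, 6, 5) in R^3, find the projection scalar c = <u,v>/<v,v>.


Computing <u,v> = 8*7 + 6*6 + 4*5 = 112
Computing <v,v> = 7^2 + 6^2 + 5^2 = 110
Projection coefficient = 112/110 = 1.0182

1.0182


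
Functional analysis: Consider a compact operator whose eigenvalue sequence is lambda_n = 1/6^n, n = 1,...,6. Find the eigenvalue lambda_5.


The eigenvalue formula gives lambda_5 = 1/6^5
= 1/7776
= 1.2860e-04

1.2860e-04


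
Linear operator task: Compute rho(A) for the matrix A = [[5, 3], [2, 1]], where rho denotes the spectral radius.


For a 2x2 matrix, eigenvalues satisfy lambda^2 - (trace)*lambda + det = 0
trace = 5 + 1 = 6
det = 5*1 - 3*2 = -1
discriminant = 6^2 - 4*(-1) = 40
spectral radius = max |eigenvalue| = 6.1623

6.1623


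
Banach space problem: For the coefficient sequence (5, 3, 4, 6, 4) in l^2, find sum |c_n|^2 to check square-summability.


sum |c_n|^2 = 5^2 + 3^2 + 4^2 + 6^2 + 4^2
= 25 + 9 + 16 + 36 + 16
= 102

102


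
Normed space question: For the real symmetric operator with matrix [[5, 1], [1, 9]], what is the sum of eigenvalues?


For a self-adjoint (symmetric) matrix, the eigenvalues are real.
The sum of eigenvalues equals the trace of the matrix.
trace = 5 + 9 = 14

14


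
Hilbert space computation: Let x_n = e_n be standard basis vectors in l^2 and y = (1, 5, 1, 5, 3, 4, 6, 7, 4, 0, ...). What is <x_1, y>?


x_1 = e_1 is the standard basis vector with 1 in position 1.
<x_1, y> = y_1 = 1
As n -> infinity, <x_n, y> -> 0, confirming weak convergence of (x_n) to 0.

1


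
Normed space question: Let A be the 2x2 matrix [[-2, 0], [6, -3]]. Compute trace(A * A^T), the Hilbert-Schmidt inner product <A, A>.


trace(A * A^T) = sum of squares of all entries
= (-2)^2 + 0^2 + 6^2 + (-3)^2
= 4 + 0 + 36 + 9
= 49

49


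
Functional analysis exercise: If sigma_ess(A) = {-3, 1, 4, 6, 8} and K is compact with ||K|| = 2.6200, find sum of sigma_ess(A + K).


By Weyl's theorem, the essential spectrum is invariant under compact perturbations.
sigma_ess(A + K) = sigma_ess(A) = {-3, 1, 4, 6, 8}
Sum = -3 + 1 + 4 + 6 + 8 = 16

16


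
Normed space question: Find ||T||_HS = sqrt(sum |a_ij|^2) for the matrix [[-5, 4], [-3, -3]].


The Hilbert-Schmidt norm is sqrt(sum of squares of all entries).
Sum of squares = (-5)^2 + 4^2 + (-3)^2 + (-3)^2
= 25 + 16 + 9 + 9 = 59
||T||_HS = sqrt(59) = 7.6811

7.6811


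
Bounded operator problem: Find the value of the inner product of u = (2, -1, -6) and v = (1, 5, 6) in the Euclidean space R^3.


Computing the standard inner product <u, v> = sum u_i * v_i
= 2*1 + -1*5 + -6*6
= 2 + -5 + -36
= -39

-39


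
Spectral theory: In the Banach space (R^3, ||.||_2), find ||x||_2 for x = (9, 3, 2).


The l^2 norm = (sum |x_i|^2)^(1/2)
Sum of 2th powers = 81 + 9 + 4 = 94
||x||_2 = (94)^(1/2) = 9.6954

9.6954


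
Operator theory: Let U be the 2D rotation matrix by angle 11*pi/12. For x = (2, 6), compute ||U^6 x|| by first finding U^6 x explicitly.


U is a rotation by theta = 11*pi/12
U^6 = rotation by 6*theta = 66*pi/12 = 18*pi/12 (mod 2*pi)
cos(18*pi/12) = 0.0000, sin(18*pi/12) = -1.0000
U^6 x = (0.0000 * 2 - -1.0000 * 6, -1.0000 * 2 + 0.0000 * 6)
= (6.0000, -2.0000)
||U^6 x|| = sqrt(6.0000^2 + (-2.0000)^2) = sqrt(40.0000) = 6.3246

6.3246


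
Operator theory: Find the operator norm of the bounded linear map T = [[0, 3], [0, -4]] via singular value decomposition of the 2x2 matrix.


A^T A = [[0, 0], [0, 25]]
trace(A^T A) = 25, det(A^T A) = 0
discriminant = 25^2 - 4*0 = 625
Largest eigenvalue of A^T A = (trace + sqrt(disc))/2 = 25.0000
||T|| = sqrt(25.0000) = 5.0000

5.0000


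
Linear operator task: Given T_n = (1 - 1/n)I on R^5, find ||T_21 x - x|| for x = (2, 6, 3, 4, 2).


T_21 x - x = (1 - 1/21)x - x = -x/21
||x|| = sqrt(69) = 8.3066
||T_21 x - x|| = ||x||/21 = 8.3066/21 = 0.3956

0.3956


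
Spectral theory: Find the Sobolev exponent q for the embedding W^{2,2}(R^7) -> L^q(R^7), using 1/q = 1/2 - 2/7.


Using the Sobolev embedding formula: 1/q = 1/p - k/n
1/q = 1/2 - 2/7 = 3/14
q = 1/(3/14) = 14/3 = 4.6667

4.6667


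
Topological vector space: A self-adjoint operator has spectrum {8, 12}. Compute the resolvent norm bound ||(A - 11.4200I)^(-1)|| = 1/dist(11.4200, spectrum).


dist(11.4200, {8, 12}) = min(|11.4200 - 8|, |11.4200 - 12|)
= min(3.4200, 0.5800) = 0.5800
Resolvent bound = 1/0.5800 = 1.7241

1.7241


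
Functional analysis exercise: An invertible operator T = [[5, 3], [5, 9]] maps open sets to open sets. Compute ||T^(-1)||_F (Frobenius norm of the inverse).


det(T) = 5*9 - 3*5 = 30
T^(-1) = (1/30) * [[9, -3], [-5, 5]] = [[0.3000, -0.1000], [-0.1667, 0.1667]]
||T^(-1)||_F^2 = 0.3000^2 + (-0.1000)^2 + (-0.1667)^2 + 0.1667^2 = 0.1556
||T^(-1)||_F = sqrt(0.1556) = 0.3944

0.3944


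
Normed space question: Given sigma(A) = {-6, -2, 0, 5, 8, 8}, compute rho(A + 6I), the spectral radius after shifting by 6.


Spectrum of A + 6I = {0, 4, 6, 11, 14, 14}
Spectral radius = max |lambda| over the shifted spectrum
= max(0, 4, 6, 11, 14, 14) = 14

14


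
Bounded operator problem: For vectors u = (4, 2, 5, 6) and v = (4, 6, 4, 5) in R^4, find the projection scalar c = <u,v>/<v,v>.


Computing <u,v> = 4*4 + 2*6 + 5*4 + 6*5 = 78
Computing <v,v> = 4^2 + 6^2 + 4^2 + 5^2 = 93
Projection coefficient = 78/93 = 0.8387

0.8387


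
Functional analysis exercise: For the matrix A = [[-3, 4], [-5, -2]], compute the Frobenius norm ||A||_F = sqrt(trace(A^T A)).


||A||_F^2 = sum a_ij^2
= (-3)^2 + 4^2 + (-5)^2 + (-2)^2
= 9 + 16 + 25 + 4 = 54
||A||_F = sqrt(54) = 7.3485

7.3485


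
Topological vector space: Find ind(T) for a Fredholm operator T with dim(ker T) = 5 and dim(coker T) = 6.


The Fredholm index is defined as ind(T) = dim(ker T) - dim(coker T)
= 5 - 6
= -1

-1


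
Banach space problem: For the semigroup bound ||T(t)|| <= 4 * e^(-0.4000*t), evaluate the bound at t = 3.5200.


||T(3.5200)|| <= 4 * exp(-0.4000 * 3.5200)
= 4 * exp(-1.4080)
= 4 * 0.2446
= 0.9785

0.9785


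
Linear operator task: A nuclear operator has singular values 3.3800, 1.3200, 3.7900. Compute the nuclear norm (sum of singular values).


The nuclear norm is the sum of all singular values.
||T||_1 = 3.3800 + 1.3200 + 3.7900
= 8.4900

8.4900


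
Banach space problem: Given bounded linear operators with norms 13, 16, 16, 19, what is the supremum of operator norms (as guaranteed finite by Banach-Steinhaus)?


By the Uniform Boundedness Principle, the supremum of norms is finite.
sup_k ||T_k|| = max(13, 16, 16, 19) = 19

19


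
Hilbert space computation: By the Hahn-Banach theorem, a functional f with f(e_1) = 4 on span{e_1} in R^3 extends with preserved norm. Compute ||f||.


The norm of f is given by ||f|| = sup_{||x||=1} |f(x)|.
On span{e_1}, ||e_1|| = 1, so ||f|| = |f(e_1)| / ||e_1||
= |4| / 1 = 4.0000

4.0000


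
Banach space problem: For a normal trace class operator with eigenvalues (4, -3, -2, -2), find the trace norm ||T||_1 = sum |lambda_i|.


For a normal operator, singular values equal |eigenvalues|.
Trace norm = sum |lambda_i| = 4 + 3 + 2 + 2
= 11

11


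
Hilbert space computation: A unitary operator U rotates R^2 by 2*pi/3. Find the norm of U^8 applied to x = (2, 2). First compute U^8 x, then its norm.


U is a rotation by theta = 2*pi/3
U^8 = rotation by 8*theta = 16*pi/3 = 4*pi/3 (mod 2*pi)
cos(4*pi/3) = -0.5000, sin(4*pi/3) = -0.8660
U^8 x = (-0.5000 * 2 - -0.8660 * 2, -0.8660 * 2 + -0.5000 * 2)
= (0.7321, -2.7321)
||U^8 x|| = sqrt(0.7321^2 + (-2.7321)^2) = sqrt(8.0000) = 2.8284

2.8284


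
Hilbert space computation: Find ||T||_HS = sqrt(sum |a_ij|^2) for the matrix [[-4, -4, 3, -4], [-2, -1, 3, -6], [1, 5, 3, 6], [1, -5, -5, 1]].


The Hilbert-Schmidt norm is sqrt(sum of squares of all entries).
Sum of squares = (-4)^2 + (-4)^2 + 3^2 + (-4)^2 + (-2)^2 + (-1)^2 + 3^2 + (-6)^2 + 1^2 + 5^2 + 3^2 + 6^2 + 1^2 + (-5)^2 + (-5)^2 + 1^2
= 16 + 16 + 9 + 16 + 4 + 1 + 9 + 36 + 1 + 25 + 9 + 36 + 1 + 25 + 25 + 1 = 230
||T||_HS = sqrt(230) = 15.1658

15.1658


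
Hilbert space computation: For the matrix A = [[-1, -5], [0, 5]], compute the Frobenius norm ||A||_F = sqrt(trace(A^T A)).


||A||_F^2 = sum a_ij^2
= (-1)^2 + (-5)^2 + 0^2 + 5^2
= 1 + 25 + 0 + 25 = 51
||A||_F = sqrt(51) = 7.1414

7.1414


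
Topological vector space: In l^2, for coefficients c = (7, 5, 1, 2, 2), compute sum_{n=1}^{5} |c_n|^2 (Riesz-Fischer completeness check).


sum |c_n|^2 = 7^2 + 5^2 + 1^2 + 2^2 + 2^2
= 49 + 25 + 1 + 4 + 4
= 83

83


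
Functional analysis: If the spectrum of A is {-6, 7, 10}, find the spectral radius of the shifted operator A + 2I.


Spectrum of A + 2I = {-4, 9, 12}
Spectral radius = max |lambda| over the shifted spectrum
= max(4, 9, 12) = 12

12


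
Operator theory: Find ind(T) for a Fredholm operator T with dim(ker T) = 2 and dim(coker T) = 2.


The Fredholm index is defined as ind(T) = dim(ker T) - dim(coker T)
= 2 - 2
= 0

0


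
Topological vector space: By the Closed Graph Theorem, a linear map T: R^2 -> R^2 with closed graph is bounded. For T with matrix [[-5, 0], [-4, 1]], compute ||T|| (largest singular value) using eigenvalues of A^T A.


A^T A = [[41, -4], [-4, 1]]
trace(A^T A) = 42, det(A^T A) = 25
discriminant = 42^2 - 4*25 = 1664
Largest eigenvalue of A^T A = (trace + sqrt(disc))/2 = 41.3961
||T|| = sqrt(41.3961) = 6.4340

6.4340


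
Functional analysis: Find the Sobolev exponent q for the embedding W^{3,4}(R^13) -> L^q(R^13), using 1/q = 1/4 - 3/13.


Using the Sobolev embedding formula: 1/q = 1/p - k/n
1/q = 1/4 - 3/13 = 1/52
q = 1/(1/52) = 52

52.0000


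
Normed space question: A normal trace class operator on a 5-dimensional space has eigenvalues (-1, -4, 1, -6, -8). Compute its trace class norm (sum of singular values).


For a normal operator, singular values equal |eigenvalues|.
Trace norm = sum |lambda_i| = 1 + 4 + 1 + 6 + 8
= 20

20


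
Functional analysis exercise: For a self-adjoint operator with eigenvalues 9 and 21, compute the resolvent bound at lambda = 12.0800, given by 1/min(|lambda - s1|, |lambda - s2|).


dist(12.0800, {9, 21}) = min(|12.0800 - 9|, |12.0800 - 21|)
= min(3.0800, 8.9200) = 3.0800
Resolvent bound = 1/3.0800 = 0.3247

0.3247


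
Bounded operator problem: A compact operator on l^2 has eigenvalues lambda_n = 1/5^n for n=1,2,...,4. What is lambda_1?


The eigenvalue formula gives lambda_1 = 1/5^1
= 1/5
= 0.2000

0.2000


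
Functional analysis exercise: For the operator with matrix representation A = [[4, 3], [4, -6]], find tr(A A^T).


trace(A * A^T) = sum of squares of all entries
= 4^2 + 3^2 + 4^2 + (-6)^2
= 16 + 9 + 16 + 36
= 77

77


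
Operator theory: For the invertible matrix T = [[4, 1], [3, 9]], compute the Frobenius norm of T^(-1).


det(T) = 4*9 - 1*3 = 33
T^(-1) = (1/33) * [[9, -1], [-3, 4]] = [[0.2727, -0.0303], [-0.0909, 0.1212]]
||T^(-1)||_F^2 = 0.2727^2 + (-0.0303)^2 + (-0.0909)^2 + 0.1212^2 = 0.0983
||T^(-1)||_F = sqrt(0.0983) = 0.3135

0.3135


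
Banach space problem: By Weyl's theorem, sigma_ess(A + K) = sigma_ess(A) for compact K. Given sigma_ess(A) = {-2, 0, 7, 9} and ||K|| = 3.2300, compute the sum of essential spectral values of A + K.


By Weyl's theorem, the essential spectrum is invariant under compact perturbations.
sigma_ess(A + K) = sigma_ess(A) = {-2, 0, 7, 9}
Sum = -2 + 0 + 7 + 9 = 14

14


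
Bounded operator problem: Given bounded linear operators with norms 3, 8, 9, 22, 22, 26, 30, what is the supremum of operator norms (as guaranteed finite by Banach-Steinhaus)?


By the Uniform Boundedness Principle, the supremum of norms is finite.
sup_k ||T_k|| = max(3, 8, 9, 22, 22, 26, 30) = 30

30


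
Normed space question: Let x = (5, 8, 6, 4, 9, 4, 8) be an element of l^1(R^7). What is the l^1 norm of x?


The l^1 norm equals the sum of absolute values of all components.
||x||_1 = 5 + 8 + 6 + 4 + 9 + 4 + 8
= 44

44.0000


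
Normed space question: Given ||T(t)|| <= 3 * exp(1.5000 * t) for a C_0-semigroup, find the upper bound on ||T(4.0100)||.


||T(4.0100)|| <= 3 * exp(1.5000 * 4.0100)
= 3 * exp(6.0150)
= 3 * 409.5258
= 1228.5775

1228.5775


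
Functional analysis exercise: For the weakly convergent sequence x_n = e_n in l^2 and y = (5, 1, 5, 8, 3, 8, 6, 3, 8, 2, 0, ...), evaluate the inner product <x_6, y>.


x_6 = e_6 is the standard basis vector with 1 in position 6.
<x_6, y> = y_6 = 8
As n -> infinity, <x_n, y> -> 0, confirming weak convergence of (x_n) to 0.

8


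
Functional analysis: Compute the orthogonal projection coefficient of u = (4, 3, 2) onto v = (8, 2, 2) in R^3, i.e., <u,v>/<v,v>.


Computing <u,v> = 4*8 + 3*2 + 2*2 = 42
Computing <v,v> = 8^2 + 2^2 + 2^2 = 72
Projection coefficient = 42/72 = 0.5833

0.5833


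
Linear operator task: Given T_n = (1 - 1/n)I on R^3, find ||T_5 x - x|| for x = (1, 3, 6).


T_5 x - x = (1 - 1/5)x - x = -x/5
||x|| = sqrt(46) = 6.7823
||T_5 x - x|| = ||x||/5 = 6.7823/5 = 1.3565

1.3565


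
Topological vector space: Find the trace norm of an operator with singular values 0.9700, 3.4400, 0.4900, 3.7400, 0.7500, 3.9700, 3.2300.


The nuclear norm is the sum of all singular values.
||T||_1 = 0.9700 + 3.4400 + 0.4900 + 3.7400 + 0.7500 + 3.9700 + 3.2300
= 16.5900

16.5900


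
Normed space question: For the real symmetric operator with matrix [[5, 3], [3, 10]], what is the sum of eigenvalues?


For a self-adjoint (symmetric) matrix, the eigenvalues are real.
The sum of eigenvalues equals the trace of the matrix.
trace = 5 + 10 = 15

15


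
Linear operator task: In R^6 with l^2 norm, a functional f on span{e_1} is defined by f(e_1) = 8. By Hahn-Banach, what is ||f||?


The norm of f is given by ||f|| = sup_{||x||=1} |f(x)|.
On span{e_1}, ||e_1|| = 1, so ||f|| = |f(e_1)| / ||e_1||
= |8| / 1 = 8.0000

8.0000


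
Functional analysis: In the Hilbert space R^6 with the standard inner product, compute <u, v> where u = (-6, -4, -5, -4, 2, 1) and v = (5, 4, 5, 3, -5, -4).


Computing the standard inner product <u, v> = sum u_i * v_i
= -6*5 + -4*4 + -5*5 + -4*3 + 2*-5 + 1*-4
= -30 + -16 + -25 + -12 + -10 + -4
= -97

-97


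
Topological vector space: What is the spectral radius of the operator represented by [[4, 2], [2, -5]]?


For a 2x2 matrix, eigenvalues satisfy lambda^2 - (trace)*lambda + det = 0
trace = 4 + -5 = -1
det = 4*-5 - 2*2 = -24
discriminant = (-1)^2 - 4*(-24) = 97
spectral radius = max |eigenvalue| = 5.4244

5.4244


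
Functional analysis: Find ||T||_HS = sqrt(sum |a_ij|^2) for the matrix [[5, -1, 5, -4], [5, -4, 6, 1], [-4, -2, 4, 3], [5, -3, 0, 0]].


The Hilbert-Schmidt norm is sqrt(sum of squares of all entries).
Sum of squares = 5^2 + (-1)^2 + 5^2 + (-4)^2 + 5^2 + (-4)^2 + 6^2 + 1^2 + (-4)^2 + (-2)^2 + 4^2 + 3^2 + 5^2 + (-3)^2 + 0^2 + 0^2
= 25 + 1 + 25 + 16 + 25 + 16 + 36 + 1 + 16 + 4 + 16 + 9 + 25 + 9 + 0 + 0 = 224
||T||_HS = sqrt(224) = 14.9666

14.9666


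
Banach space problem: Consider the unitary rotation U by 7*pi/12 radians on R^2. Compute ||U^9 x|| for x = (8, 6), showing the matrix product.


U is a rotation by theta = 7*pi/12
U^9 = rotation by 9*theta = 63*pi/12 = 15*pi/12 (mod 2*pi)
cos(15*pi/12) = -0.7071, sin(15*pi/12) = -0.7071
U^9 x = (-0.7071 * 8 - -0.7071 * 6, -0.7071 * 8 + -0.7071 * 6)
= (-1.4142, -9.8995)
||U^9 x|| = sqrt((-1.4142)^2 + (-9.8995)^2) = sqrt(100.0000) = 10.0000

10.0000


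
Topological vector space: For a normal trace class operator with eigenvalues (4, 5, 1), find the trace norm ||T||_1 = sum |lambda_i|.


For a normal operator, singular values equal |eigenvalues|.
Trace norm = sum |lambda_i| = 4 + 5 + 1
= 10

10


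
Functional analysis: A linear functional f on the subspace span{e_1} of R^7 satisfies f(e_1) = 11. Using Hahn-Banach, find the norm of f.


The norm of f is given by ||f|| = sup_{||x||=1} |f(x)|.
On span{e_1}, ||e_1|| = 1, so ||f|| = |f(e_1)| / ||e_1||
= |11| / 1 = 11.0000

11.0000


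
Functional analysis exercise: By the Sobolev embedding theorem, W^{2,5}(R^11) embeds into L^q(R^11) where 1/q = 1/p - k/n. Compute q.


Using the Sobolev embedding formula: 1/q = 1/p - k/n
1/q = 1/5 - 2/11 = 1/55
q = 1/(1/55) = 55

55.0000


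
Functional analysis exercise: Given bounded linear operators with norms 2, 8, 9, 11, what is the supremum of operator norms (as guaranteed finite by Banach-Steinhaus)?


By the Uniform Boundedness Principle, the supremum of norms is finite.
sup_k ||T_k|| = max(2, 8, 9, 11) = 11

11


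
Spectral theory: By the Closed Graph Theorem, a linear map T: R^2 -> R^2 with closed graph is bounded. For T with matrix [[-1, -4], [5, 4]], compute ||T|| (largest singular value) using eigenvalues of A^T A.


A^T A = [[26, 24], [24, 32]]
trace(A^T A) = 58, det(A^T A) = 256
discriminant = 58^2 - 4*256 = 2340
Largest eigenvalue of A^T A = (trace + sqrt(disc))/2 = 53.1868
||T|| = sqrt(53.1868) = 7.2929

7.2929


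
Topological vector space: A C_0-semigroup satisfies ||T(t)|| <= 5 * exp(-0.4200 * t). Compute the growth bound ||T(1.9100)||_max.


||T(1.9100)|| <= 5 * exp(-0.4200 * 1.9100)
= 5 * exp(-0.8022)
= 5 * 0.4483
= 2.2417

2.2417


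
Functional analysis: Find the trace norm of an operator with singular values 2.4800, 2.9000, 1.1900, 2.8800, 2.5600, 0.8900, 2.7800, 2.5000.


The nuclear norm is the sum of all singular values.
||T||_1 = 2.4800 + 2.9000 + 1.1900 + 2.8800 + 2.5600 + 0.8900 + 2.7800 + 2.5000
= 18.1800

18.1800


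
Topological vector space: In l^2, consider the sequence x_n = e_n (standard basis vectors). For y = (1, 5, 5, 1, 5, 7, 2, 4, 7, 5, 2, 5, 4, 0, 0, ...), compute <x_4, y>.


x_4 = e_4 is the standard basis vector with 1 in position 4.
<x_4, y> = y_4 = 1
As n -> infinity, <x_n, y> -> 0, confirming weak convergence of (x_n) to 0.

1


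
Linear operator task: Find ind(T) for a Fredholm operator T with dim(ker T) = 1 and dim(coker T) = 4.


The Fredholm index is defined as ind(T) = dim(ker T) - dim(coker T)
= 1 - 4
= -3

-3


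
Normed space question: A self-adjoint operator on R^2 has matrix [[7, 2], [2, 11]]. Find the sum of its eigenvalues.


For a self-adjoint (symmetric) matrix, the eigenvalues are real.
The sum of eigenvalues equals the trace of the matrix.
trace = 7 + 11 = 18

18


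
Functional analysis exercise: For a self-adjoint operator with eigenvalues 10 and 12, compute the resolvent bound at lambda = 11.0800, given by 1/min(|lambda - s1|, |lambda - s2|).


dist(11.0800, {10, 12}) = min(|11.0800 - 10|, |11.0800 - 12|)
= min(1.0800, 0.9200) = 0.9200
Resolvent bound = 1/0.9200 = 1.0870

1.0870


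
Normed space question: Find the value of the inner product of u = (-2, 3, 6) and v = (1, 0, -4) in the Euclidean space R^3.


Computing the standard inner product <u, v> = sum u_i * v_i
= -2*1 + 3*0 + 6*-4
= -2 + 0 + -24
= -26

-26


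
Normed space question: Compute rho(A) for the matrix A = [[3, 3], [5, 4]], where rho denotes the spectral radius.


For a 2x2 matrix, eigenvalues satisfy lambda^2 - (trace)*lambda + det = 0
trace = 3 + 4 = 7
det = 3*4 - 3*5 = -3
discriminant = 7^2 - 4*(-3) = 61
spectral radius = max |eigenvalue| = 7.4051

7.4051


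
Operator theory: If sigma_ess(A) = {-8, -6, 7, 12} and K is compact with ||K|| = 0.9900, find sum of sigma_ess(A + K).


By Weyl's theorem, the essential spectrum is invariant under compact perturbations.
sigma_ess(A + K) = sigma_ess(A) = {-8, -6, 7, 12}
Sum = -8 + -6 + 7 + 12 = 5

5


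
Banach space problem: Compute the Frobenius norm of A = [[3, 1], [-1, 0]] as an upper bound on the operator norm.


||A||_F^2 = sum a_ij^2
= 3^2 + 1^2 + (-1)^2 + 0^2
= 9 + 1 + 1 + 0 = 11
||A||_F = sqrt(11) = 3.3166

3.3166


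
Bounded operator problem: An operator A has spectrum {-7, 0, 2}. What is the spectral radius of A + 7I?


Spectrum of A + 7I = {0, 7, 9}
Spectral radius = max |lambda| over the shifted spectrum
= max(0, 7, 9) = 9

9


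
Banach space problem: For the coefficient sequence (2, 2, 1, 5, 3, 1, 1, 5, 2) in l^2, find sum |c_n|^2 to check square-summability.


sum |c_n|^2 = 2^2 + 2^2 + 1^2 + 5^2 + 3^2 + 1^2 + 1^2 + 5^2 + 2^2
= 4 + 4 + 1 + 25 + 9 + 1 + 1 + 25 + 4
= 74

74


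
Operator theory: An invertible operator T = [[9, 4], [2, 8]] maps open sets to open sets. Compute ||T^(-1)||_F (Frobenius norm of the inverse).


det(T) = 9*8 - 4*2 = 64
T^(-1) = (1/64) * [[8, -4], [-2, 9]] = [[0.1250, -0.0625], [-0.0312, 0.1406]]
||T^(-1)||_F^2 = 0.1250^2 + (-0.0625)^2 + (-0.0312)^2 + 0.1406^2 = 0.0403
||T^(-1)||_F = sqrt(0.0403) = 0.2007

0.2007


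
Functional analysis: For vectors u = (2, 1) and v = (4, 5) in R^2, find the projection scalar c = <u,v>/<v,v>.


Computing <u,v> = 2*4 + 1*5 = 13
Computing <v,v> = 4^2 + 5^2 = 41
Projection coefficient = 13/41 = 0.3171

0.3171


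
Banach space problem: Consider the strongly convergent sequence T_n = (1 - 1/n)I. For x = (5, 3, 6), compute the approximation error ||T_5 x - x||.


T_5 x - x = (1 - 1/5)x - x = -x/5
||x|| = sqrt(70) = 8.3666
||T_5 x - x|| = ||x||/5 = 8.3666/5 = 1.6733

1.6733


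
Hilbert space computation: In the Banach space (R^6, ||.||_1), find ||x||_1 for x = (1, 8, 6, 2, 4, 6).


The l^1 norm equals the sum of absolute values of all components.
||x||_1 = 1 + 8 + 6 + 2 + 4 + 6
= 27

27.0000


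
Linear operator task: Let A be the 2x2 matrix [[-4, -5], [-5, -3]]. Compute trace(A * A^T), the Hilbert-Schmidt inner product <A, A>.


trace(A * A^T) = sum of squares of all entries
= (-4)^2 + (-5)^2 + (-5)^2 + (-3)^2
= 16 + 25 + 25 + 9
= 75

75


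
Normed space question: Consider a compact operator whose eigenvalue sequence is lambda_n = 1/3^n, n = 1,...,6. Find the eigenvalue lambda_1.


The eigenvalue formula gives lambda_1 = 1/3^1
= 1/3
= 0.3333

0.3333


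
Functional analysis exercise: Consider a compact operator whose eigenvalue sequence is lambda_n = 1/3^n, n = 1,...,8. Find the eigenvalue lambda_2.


The eigenvalue formula gives lambda_2 = 1/3^2
= 1/9
= 0.1111

0.1111


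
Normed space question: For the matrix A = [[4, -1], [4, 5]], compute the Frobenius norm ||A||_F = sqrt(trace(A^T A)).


||A||_F^2 = sum a_ij^2
= 4^2 + (-1)^2 + 4^2 + 5^2
= 16 + 1 + 16 + 25 = 58
||A||_F = sqrt(58) = 7.6158

7.6158


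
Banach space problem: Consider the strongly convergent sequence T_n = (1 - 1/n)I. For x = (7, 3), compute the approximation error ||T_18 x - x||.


T_18 x - x = (1 - 1/18)x - x = -x/18
||x|| = sqrt(58) = 7.6158
||T_18 x - x|| = ||x||/18 = 7.6158/18 = 0.4231

0.4231


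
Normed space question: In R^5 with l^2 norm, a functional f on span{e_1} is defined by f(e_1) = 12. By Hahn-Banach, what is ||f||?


The norm of f is given by ||f|| = sup_{||x||=1} |f(x)|.
On span{e_1}, ||e_1|| = 1, so ||f|| = |f(e_1)| / ||e_1||
= |12| / 1 = 12.0000

12.0000


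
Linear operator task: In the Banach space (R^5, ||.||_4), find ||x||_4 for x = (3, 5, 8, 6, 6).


The l^4 norm = (sum |x_i|^4)^(1/4)
Sum of 4th powers = 81 + 625 + 4096 + 1296 + 1296 = 7394
||x||_4 = (7394)^(1/4) = 9.2730

9.2730


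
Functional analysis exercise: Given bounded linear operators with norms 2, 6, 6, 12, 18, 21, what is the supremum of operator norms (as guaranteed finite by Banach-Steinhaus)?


By the Uniform Boundedness Principle, the supremum of norms is finite.
sup_k ||T_k|| = max(2, 6, 6, 12, 18, 21) = 21

21


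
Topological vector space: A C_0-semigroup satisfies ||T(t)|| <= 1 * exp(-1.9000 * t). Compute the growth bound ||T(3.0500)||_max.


||T(3.0500)|| <= 1 * exp(-1.9000 * 3.0500)
= 1 * exp(-5.7950)
= 1 * 0.0030
= 0.0030

0.0030


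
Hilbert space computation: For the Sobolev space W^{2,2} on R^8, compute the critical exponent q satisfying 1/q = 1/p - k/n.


Using the Sobolev embedding formula: 1/q = 1/p - k/n
1/q = 1/2 - 2/8 = 1/4
q = 1/(1/4) = 4

4.0000


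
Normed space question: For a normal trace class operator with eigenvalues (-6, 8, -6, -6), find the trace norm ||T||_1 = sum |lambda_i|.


For a normal operator, singular values equal |eigenvalues|.
Trace norm = sum |lambda_i| = 6 + 8 + 6 + 6
= 26

26


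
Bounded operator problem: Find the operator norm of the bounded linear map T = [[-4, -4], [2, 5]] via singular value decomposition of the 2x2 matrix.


A^T A = [[20, 26], [26, 41]]
trace(A^T A) = 61, det(A^T A) = 144
discriminant = 61^2 - 4*144 = 3145
Largest eigenvalue of A^T A = (trace + sqrt(disc))/2 = 58.5401
||T|| = sqrt(58.5401) = 7.6512

7.6512


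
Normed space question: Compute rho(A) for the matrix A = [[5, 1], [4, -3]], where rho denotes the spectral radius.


For a 2x2 matrix, eigenvalues satisfy lambda^2 - (trace)*lambda + det = 0
trace = 5 + -3 = 2
det = 5*-3 - 1*4 = -19
discriminant = 2^2 - 4*(-19) = 80
spectral radius = max |eigenvalue| = 5.4721

5.4721


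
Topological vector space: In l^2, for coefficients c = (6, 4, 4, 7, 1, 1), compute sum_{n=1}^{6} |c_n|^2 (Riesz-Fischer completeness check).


sum |c_n|^2 = 6^2 + 4^2 + 4^2 + 7^2 + 1^2 + 1^2
= 36 + 16 + 16 + 49 + 1 + 1
= 119

119


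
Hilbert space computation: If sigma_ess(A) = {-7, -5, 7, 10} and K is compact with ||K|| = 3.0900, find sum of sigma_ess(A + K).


By Weyl's theorem, the essential spectrum is invariant under compact perturbations.
sigma_ess(A + K) = sigma_ess(A) = {-7, -5, 7, 10}
Sum = -7 + -5 + 7 + 10 = 5

5


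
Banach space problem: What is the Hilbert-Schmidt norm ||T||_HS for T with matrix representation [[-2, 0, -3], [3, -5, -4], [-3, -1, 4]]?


The Hilbert-Schmidt norm is sqrt(sum of squares of all entries).
Sum of squares = (-2)^2 + 0^2 + (-3)^2 + 3^2 + (-5)^2 + (-4)^2 + (-3)^2 + (-1)^2 + 4^2
= 4 + 0 + 9 + 9 + 25 + 16 + 9 + 1 + 16 = 89
||T||_HS = sqrt(89) = 9.4340

9.4340


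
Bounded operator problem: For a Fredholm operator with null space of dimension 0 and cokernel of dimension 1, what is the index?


The Fredholm index is defined as ind(T) = dim(ker T) - dim(coker T)
= 0 - 1
= -1

-1


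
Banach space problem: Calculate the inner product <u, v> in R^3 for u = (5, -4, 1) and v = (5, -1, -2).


Computing the standard inner product <u, v> = sum u_i * v_i
= 5*5 + -4*-1 + 1*-2
= 25 + 4 + -2
= 27

27


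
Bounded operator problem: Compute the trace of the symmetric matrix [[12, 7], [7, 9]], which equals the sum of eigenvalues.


For a self-adjoint (symmetric) matrix, the eigenvalues are real.
The sum of eigenvalues equals the trace of the matrix.
trace = 12 + 9 = 21

21


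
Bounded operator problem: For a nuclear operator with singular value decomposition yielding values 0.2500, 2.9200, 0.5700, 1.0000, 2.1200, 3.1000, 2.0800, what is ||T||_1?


The nuclear norm is the sum of all singular values.
||T||_1 = 0.2500 + 2.9200 + 0.5700 + 1.0000 + 2.1200 + 3.1000 + 2.0800
= 12.0400

12.0400


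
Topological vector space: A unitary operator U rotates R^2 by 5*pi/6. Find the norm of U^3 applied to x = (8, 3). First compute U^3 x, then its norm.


U is a rotation by theta = 5*pi/6
U^3 = rotation by 3*theta = 15*pi/6 = 3*pi/6 (mod 2*pi)
cos(3*pi/6) = 0.0000, sin(3*pi/6) = 1.0000
U^3 x = (0.0000 * 8 - 1.0000 * 3, 1.0000 * 8 + 0.0000 * 3)
= (-3.0000, 8.0000)
||U^3 x|| = sqrt((-3.0000)^2 + 8.0000^2) = sqrt(73.0000) = 8.5440

8.5440


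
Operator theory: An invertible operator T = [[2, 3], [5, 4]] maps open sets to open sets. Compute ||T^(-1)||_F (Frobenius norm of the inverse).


det(T) = 2*4 - 3*5 = -7
T^(-1) = (1/-7) * [[4, -3], [-5, 2]] = [[-0.5714, 0.4286], [0.7143, -0.2857]]
||T^(-1)||_F^2 = (-0.5714)^2 + 0.4286^2 + 0.7143^2 + (-0.2857)^2 = 1.1020
||T^(-1)||_F = sqrt(1.1020) = 1.0498

1.0498


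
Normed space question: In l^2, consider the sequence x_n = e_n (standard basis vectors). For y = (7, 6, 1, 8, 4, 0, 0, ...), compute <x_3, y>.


x_3 = e_3 is the standard basis vector with 1 in position 3.
<x_3, y> = y_3 = 1
As n -> infinity, <x_n, y> -> 0, confirming weak convergence of (x_n) to 0.

1


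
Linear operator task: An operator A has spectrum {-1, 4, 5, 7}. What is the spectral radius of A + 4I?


Spectrum of A + 4I = {3, 8, 9, 11}
Spectral radius = max |lambda| over the shifted spectrum
= max(3, 8, 9, 11) = 11

11


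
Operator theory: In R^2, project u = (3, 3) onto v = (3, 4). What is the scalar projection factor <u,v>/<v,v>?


Computing <u,v> = 3*3 + 3*4 = 21
Computing <v,v> = 3^2 + 4^2 = 25
Projection coefficient = 21/25 = 0.8400

0.8400


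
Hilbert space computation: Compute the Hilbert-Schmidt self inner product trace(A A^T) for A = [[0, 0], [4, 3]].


trace(A * A^T) = sum of squares of all entries
= 0^2 + 0^2 + 4^2 + 3^2
= 0 + 0 + 16 + 9
= 25

25


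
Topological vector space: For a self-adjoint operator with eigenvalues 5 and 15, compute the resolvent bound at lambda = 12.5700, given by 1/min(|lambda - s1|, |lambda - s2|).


dist(12.5700, {5, 15}) = min(|12.5700 - 5|, |12.5700 - 15|)
= min(7.5700, 2.4300) = 2.4300
Resolvent bound = 1/2.4300 = 0.4115

0.4115


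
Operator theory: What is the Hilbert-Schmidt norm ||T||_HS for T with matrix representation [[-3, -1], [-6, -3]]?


The Hilbert-Schmidt norm is sqrt(sum of squares of all entries).
Sum of squares = (-3)^2 + (-1)^2 + (-6)^2 + (-3)^2
= 9 + 1 + 36 + 9 = 55
||T||_HS = sqrt(55) = 7.4162

7.4162


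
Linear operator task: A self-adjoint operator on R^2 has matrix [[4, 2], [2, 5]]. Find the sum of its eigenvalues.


For a self-adjoint (symmetric) matrix, the eigenvalues are real.
The sum of eigenvalues equals the trace of the matrix.
trace = 4 + 5 = 9

9


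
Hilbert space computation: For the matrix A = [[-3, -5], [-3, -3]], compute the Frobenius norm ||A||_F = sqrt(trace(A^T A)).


||A||_F^2 = sum a_ij^2
= (-3)^2 + (-5)^2 + (-3)^2 + (-3)^2
= 9 + 25 + 9 + 9 = 52
||A||_F = sqrt(52) = 7.2111

7.2111


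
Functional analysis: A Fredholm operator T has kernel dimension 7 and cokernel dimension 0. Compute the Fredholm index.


The Fredholm index is defined as ind(T) = dim(ker T) - dim(coker T)
= 7 - 0
= 7

7


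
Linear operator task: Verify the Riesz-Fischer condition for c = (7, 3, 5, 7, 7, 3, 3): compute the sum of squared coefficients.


sum |c_n|^2 = 7^2 + 3^2 + 5^2 + 7^2 + 7^2 + 3^2 + 3^2
= 49 + 9 + 25 + 49 + 49 + 9 + 9
= 199

199


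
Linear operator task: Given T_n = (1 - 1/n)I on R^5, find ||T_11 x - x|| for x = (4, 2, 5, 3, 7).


T_11 x - x = (1 - 1/11)x - x = -x/11
||x|| = sqrt(103) = 10.1489
||T_11 x - x|| = ||x||/11 = 10.1489/11 = 0.9226

0.9226


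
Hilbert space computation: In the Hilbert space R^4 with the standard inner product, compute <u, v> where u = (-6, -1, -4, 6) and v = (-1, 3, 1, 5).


Computing the standard inner product <u, v> = sum u_i * v_i
= -6*-1 + -1*3 + -4*1 + 6*5
= 6 + -3 + -4 + 30
= 29

29


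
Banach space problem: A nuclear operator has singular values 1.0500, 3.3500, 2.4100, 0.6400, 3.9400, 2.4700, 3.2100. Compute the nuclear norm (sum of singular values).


The nuclear norm is the sum of all singular values.
||T||_1 = 1.0500 + 3.3500 + 2.4100 + 0.6400 + 3.9400 + 2.4700 + 3.2100
= 17.0700

17.0700


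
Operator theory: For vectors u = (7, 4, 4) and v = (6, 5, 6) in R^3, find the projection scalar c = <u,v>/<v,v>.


Computing <u,v> = 7*6 + 4*5 + 4*6 = 86
Computing <v,v> = 6^2 + 5^2 + 6^2 = 97
Projection coefficient = 86/97 = 0.8866

0.8866


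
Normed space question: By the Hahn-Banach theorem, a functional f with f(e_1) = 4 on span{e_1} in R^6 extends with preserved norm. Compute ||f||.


The norm of f is given by ||f|| = sup_{||x||=1} |f(x)|.
On span{e_1}, ||e_1|| = 1, so ||f|| = |f(e_1)| / ||e_1||
= |4| / 1 = 4.0000

4.0000


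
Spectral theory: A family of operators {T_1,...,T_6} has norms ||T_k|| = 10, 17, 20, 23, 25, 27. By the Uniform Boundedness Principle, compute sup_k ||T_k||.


By the Uniform Boundedness Principle, the supremum of norms is finite.
sup_k ||T_k|| = max(10, 17, 20, 23, 25, 27) = 27

27


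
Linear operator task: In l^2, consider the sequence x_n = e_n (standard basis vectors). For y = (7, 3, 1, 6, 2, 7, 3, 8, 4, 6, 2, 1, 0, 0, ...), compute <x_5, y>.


x_5 = e_5 is the standard basis vector with 1 in position 5.
<x_5, y> = y_5 = 2
As n -> infinity, <x_n, y> -> 0, confirming weak convergence of (x_n) to 0.

2


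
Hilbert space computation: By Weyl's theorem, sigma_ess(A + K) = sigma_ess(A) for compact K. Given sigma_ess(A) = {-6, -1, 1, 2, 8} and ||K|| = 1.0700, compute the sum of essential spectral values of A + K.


By Weyl's theorem, the essential spectrum is invariant under compact perturbations.
sigma_ess(A + K) = sigma_ess(A) = {-6, -1, 1, 2, 8}
Sum = -6 + -1 + 1 + 2 + 8 = 4

4


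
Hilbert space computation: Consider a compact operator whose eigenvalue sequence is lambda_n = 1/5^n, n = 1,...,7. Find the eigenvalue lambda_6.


The eigenvalue formula gives lambda_6 = 1/5^6
= 1/15625
= 6.4000e-05

6.4000e-05


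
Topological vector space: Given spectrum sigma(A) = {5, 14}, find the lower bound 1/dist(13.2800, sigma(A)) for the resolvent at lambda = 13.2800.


dist(13.2800, {5, 14}) = min(|13.2800 - 5|, |13.2800 - 14|)
= min(8.2800, 0.7200) = 0.7200
Resolvent bound = 1/0.7200 = 1.3889

1.3889


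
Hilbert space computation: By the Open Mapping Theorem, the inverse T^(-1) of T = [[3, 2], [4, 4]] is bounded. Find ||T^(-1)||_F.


det(T) = 3*4 - 2*4 = 4
T^(-1) = (1/4) * [[4, -2], [-4, 3]] = [[1.0000, -0.5000], [-1.0000, 0.7500]]
||T^(-1)||_F^2 = 1.0000^2 + (-0.5000)^2 + (-1.0000)^2 + 0.7500^2 = 2.8125
||T^(-1)||_F = sqrt(2.8125) = 1.6771

1.6771
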